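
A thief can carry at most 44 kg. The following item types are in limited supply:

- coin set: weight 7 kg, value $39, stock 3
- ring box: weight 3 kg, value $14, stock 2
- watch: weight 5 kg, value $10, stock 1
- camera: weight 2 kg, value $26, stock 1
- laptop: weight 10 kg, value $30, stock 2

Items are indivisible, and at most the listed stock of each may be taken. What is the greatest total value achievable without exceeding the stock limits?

$211

Best selections within weight 44 and stock limits:
- 3×coin set + 2×ring box + 1×watch + 1×camera + 1×laptop: weight 44, value 211
- 3×coin set + 1×camera + 2×laptop: weight 43, value 203
- 3×coin set + 2×ring box + 1×camera + 1×laptop: weight 39, value 201
- 3×coin set + 1×ring box + 1×watch + 1×camera + 1×laptop: weight 41, value 197
Best: $211.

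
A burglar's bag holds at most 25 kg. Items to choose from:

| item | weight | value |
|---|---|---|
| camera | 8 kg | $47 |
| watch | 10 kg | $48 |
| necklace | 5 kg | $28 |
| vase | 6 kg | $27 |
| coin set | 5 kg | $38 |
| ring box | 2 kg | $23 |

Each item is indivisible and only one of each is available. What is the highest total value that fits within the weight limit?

$156

Check high-value combinations within 25 kg:
- camera+watch+coin set+ring box: weight 8+10+5+2=25, value 47+48+38+23=156
- camera+watch+necklace+ring box: weight 8+10+5+2=25, value 47+48+28+23=146
- camera+necklace+vase+coin set: weight 8+5+6+5=24, value 47+28+27+38=140
Best: $156.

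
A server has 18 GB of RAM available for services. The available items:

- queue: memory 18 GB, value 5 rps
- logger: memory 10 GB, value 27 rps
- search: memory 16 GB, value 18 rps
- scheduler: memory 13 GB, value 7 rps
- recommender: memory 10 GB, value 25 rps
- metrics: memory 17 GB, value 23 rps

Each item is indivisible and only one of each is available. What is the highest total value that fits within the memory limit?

27 rps

This is a 0/1 knapsack; check combinations near the capacity.
- logger: memory 10, value 27
- recommender: memory 10, value 25
- metrics: memory 17, value 23
Best: 27 rps.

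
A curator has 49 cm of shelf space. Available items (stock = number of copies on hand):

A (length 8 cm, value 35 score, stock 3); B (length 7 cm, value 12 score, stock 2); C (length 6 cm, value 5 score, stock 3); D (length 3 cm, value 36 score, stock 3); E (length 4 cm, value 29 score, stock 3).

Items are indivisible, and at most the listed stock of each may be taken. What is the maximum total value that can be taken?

Best selections within length 49 and stock limits:
- 3×A + 3×D + 3×E: length 45, value 300
- 3×A + 1×B + 3×D + 2×E: length 48, value 283
- 2×A + 1×B + 3×D + 3×E: length 44, value 277
- 3×A + 1×C + 3×D + 2×E: length 47, value 276
Best: 300 score.

300 score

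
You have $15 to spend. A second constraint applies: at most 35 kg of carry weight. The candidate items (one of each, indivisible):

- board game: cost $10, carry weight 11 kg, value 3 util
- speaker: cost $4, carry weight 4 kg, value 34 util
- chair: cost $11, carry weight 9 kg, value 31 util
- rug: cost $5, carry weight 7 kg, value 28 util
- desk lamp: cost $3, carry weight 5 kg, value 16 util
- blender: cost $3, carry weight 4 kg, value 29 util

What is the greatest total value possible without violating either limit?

Feasible sets respecting both limits:
- speaker+rug+desk lamp+blender: cost 15, carry weight 20, value 107
- speaker+rug+blender: cost 12, carry weight 15, value 91
- speaker+desk lamp+blender: cost 10, carry weight 13, value 79
- speaker+rug+desk lamp: cost 12, carry weight 16, value 78
Best: 107 util.

107 util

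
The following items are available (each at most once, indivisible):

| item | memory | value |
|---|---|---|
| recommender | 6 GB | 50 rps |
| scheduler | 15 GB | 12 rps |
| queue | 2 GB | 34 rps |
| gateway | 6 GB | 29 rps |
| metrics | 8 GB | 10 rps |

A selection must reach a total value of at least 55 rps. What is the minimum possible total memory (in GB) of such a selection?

8

Subsets with value ≥ 55, sorted by total memory:
- recommender+queue: memory 8, value 84
- queue+gateway: memory 8, value 63
- recommender+gateway: memory 12, value 79
- recommender+queue+gateway: memory 14, value 113
Minimum memory: 8 GB.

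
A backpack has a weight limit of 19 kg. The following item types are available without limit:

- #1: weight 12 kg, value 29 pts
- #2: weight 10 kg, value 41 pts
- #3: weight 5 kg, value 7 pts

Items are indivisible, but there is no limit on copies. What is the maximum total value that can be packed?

Best value-per-unit is #2 at 41/10; filling with it alone gives 1×41 = 41.
Optimal mix: 1×#2 + 1×#3 → weight 15, value 48.

48 pts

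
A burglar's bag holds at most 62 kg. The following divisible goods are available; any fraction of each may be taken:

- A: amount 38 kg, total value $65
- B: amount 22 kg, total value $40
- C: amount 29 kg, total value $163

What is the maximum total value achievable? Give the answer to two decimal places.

Take in order of value per unit:
- C (163/29 per unit): all 29 → value 163, running total 163.00
- B (40/22 per unit): all 22 → value 40, running total 203.00
- A (65/38 per unit): 11 of 38 → value 11×65/38 = 18.8158, running total 221.82
Total 221.82.

221.82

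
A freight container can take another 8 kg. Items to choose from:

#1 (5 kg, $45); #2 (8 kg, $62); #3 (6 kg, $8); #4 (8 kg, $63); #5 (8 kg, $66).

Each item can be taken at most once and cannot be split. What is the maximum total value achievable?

$66

This is a 0/1 knapsack; check combinations near the capacity.
- #5: weight 8, value 66
- #4: weight 8, value 63
- #2: weight 8, value 62
- #1: weight 5, value 45
- #3: weight 6, value 8
Best: $66.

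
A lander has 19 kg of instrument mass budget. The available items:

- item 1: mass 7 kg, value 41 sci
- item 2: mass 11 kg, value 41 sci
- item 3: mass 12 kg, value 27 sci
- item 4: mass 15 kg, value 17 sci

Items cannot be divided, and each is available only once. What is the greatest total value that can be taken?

82 sci

Check high-value combinations within 19 kg:
- item 1+item 2: mass 7+11=18, value 41+41=82
- item 1+item 3: mass 7+12=19, value 41+27=68
- item 1: mass 7, value 41
Best: 82 sci.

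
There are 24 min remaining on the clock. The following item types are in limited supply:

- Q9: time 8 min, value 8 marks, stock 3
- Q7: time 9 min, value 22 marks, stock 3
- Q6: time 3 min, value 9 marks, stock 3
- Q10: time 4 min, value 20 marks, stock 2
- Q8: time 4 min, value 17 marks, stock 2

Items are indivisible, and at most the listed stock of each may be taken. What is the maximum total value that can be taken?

92 marks

Best selections within time 24 and stock limits:
- 2×Q6 + 2×Q10 + 2×Q8: time 22, value 92
- 1×Q7 + 1×Q6 + 2×Q10 + 1×Q8: time 24, value 88
Best: 92 marks.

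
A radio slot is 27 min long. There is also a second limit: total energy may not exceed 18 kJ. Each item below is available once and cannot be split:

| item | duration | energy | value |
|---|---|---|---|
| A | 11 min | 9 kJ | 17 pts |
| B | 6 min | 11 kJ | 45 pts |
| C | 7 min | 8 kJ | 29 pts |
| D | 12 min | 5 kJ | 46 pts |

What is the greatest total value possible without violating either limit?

Feasible sets respecting both limits:
- B+D: duration 18, energy 16, value 91
- C+D: duration 19, energy 13, value 75
- A+D: duration 23, energy 14, value 63
- A+C: duration 18, energy 17, value 46
Best: 91 pts.

91 pts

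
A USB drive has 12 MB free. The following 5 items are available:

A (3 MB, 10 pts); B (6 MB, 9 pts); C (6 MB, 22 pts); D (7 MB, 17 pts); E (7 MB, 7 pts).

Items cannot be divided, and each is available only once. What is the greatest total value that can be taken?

32 pts

Check high-value combinations within 12 MB:
- A+C: size 3+6=9, value 10+22=32
- B+C: size 6+6=12, value 9+22=31
- A+D: size 3+7=10, value 10+17=27
- C: size 6, value 22
- A+B: size 3+6=9, value 10+9=19
Best: 32 pts.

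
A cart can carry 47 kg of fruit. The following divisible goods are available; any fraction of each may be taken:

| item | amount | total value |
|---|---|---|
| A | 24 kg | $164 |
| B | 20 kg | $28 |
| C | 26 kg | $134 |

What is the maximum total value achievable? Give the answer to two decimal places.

Take in order of value per unit:
- A (164/24 per unit): all 24 → value 164, running total 164.00
- C (134/26 per unit): 23 of 26 → value 23×134/26 = 118.5385, running total 282.54
Total 282.54.

282.54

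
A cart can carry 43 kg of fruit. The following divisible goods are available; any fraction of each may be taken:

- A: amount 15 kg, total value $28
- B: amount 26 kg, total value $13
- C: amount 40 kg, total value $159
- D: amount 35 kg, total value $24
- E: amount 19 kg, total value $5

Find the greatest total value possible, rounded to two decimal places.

164.60

Take in order of value per unit:
- C (159/40 per unit): all 40 → value 159, running total 159.00
- A (28/15 per unit): 3 of 15 → value 3×28/15 = 5.6000, running total 164.60
Total 164.60.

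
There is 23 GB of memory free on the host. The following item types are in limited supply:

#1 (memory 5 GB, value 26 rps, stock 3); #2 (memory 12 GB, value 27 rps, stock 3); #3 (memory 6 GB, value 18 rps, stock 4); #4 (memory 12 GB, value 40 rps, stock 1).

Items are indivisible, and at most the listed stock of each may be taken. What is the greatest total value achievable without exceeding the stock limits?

Top feasible selections:
- 3×#1 + 1×#3: memory 21, value 96
- 2×#1 + 1×#4: memory 22, value 92
- 2×#1 + 2×#3: memory 22, value 88
- 1×#1 + 1×#3 + 1×#4: memory 23, value 84
Best: 96 rps.

96 rps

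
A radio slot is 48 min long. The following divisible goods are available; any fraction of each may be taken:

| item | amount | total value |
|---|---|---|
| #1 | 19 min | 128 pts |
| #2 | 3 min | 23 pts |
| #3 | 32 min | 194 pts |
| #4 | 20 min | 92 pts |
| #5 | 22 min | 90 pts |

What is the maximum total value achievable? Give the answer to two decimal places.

308.63

Take in order of value per unit:
- #2 (23/3 per unit): all 3 → value 23, running total 23.00
- #1 (128/19 per unit): all 19 → value 128, running total 151.00
- #3 (194/32 per unit): 26 of 32 → value 26×194/32 = 157.6250, running total 308.63
Total 308.63.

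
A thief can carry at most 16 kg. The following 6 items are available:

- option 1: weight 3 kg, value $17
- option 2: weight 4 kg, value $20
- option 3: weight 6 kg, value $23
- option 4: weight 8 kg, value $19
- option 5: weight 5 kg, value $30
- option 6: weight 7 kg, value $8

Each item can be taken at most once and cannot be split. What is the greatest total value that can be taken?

Check high-value combinations within 16 kg:
- option 2+option 3+option 5: weight 4+6+5=15, value 20+23+30=73
- option 1+option 3+option 5: weight 3+6+5=14, value 17+23+30=70
- option 1+option 2+option 5: weight 3+4+5=12, value 17+20+30=67
Best: $73.

$73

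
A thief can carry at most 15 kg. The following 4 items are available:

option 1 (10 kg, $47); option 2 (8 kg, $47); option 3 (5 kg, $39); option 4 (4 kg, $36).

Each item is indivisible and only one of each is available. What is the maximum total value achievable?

$86

Check high-value combinations within 15 kg:
- option 2+option 3: weight 8+5=13, value 47+39=86
- option 1+option 3: weight 10+5=15, value 47+39=86
- option 2+option 4: weight 8+4=12, value 47+36=83
- option 1+option 4: weight 10+4=14, value 47+36=83
- option 3+option 4: weight 5+4=9, value 39+36=75
Best: $86.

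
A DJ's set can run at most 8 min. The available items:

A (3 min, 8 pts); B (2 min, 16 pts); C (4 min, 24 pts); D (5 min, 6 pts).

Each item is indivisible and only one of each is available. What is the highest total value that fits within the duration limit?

40 pts

Check high-value combinations within 8 min:
- B+C: duration 2+4=6, value 16+24=40
- A+C: duration 3+4=7, value 8+24=32
- C: duration 4, value 24
- A+B: duration 3+2=5, value 8+16=24
Best: 40 pts.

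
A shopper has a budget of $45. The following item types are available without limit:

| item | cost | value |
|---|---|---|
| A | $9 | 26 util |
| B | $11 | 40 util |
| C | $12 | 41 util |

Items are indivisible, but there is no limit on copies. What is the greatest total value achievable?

Best value-per-unit is B at 40/11; filling with it alone gives 4×40 = 160.
Optimal mix: 3×B + 1×C → cost 45, value 161.

161 util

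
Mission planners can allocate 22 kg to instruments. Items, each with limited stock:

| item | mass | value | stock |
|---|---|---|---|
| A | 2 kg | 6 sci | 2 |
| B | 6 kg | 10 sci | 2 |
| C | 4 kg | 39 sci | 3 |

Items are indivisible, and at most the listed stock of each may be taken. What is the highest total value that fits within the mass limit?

Best selections within mass 22 and stock limits:
- 2×A + 1×B + 3×C: mass 22, value 139
- 1×A + 1×B + 3×C: mass 20, value 133
- 2×A + 3×C: mass 16, value 129
- 1×B + 3×C: mass 18, value 127
Best: 139 sci.

139 sci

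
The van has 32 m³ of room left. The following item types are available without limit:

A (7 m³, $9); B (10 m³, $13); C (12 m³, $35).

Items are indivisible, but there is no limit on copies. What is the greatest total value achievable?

$79

Best value-per-unit is C at 35/12; filling with it alone gives 2×35 = 70.
Optimal mix: 1×A + 2×C → volume 31, value 79.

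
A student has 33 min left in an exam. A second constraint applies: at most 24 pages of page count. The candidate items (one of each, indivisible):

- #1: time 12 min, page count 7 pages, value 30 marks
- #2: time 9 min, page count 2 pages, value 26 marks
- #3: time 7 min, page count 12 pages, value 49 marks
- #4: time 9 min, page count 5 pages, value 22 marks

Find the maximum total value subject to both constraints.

105 marks

Feasible sets respecting both limits:
- #1+#2+#3: time 28, page count 21, value 105
- #1+#3+#4: time 28, page count 24, value 101
- #2+#3+#4: time 25, page count 19, value 97
Best: 105 marks.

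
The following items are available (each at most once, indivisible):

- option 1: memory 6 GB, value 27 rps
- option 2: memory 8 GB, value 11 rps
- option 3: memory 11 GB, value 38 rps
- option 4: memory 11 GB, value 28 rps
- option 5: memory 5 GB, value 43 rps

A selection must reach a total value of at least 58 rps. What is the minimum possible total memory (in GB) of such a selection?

Subsets with value ≥ 58, sorted by total memory:
- option 1+option 5: memory 11, value 70
- option 3+option 5: memory 16, value 81
- option 4+option 5: memory 16, value 71
Minimum memory: 11 GB.

11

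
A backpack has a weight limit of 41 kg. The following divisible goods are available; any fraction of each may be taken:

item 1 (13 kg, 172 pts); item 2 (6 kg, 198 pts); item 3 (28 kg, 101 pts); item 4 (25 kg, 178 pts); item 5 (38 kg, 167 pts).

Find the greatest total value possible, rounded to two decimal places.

Take in order of value per unit:
- item 2 (198/6 per unit): all 6 → value 198, running total 198.00
- item 1 (172/13 per unit): all 13 → value 172, running total 370.00
- item 4 (178/25 per unit): 22 of 25 → value 22×178/25 = 156.6400, running total 526.64
Total 526.64.

526.64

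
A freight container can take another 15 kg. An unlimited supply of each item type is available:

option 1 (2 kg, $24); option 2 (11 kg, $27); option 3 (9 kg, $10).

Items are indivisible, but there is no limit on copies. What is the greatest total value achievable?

Best value-per-unit is option 1 at 24/2, and filling with it alone uses weight 7×2=14. No mix of the others beats 7×24 = 168.

$168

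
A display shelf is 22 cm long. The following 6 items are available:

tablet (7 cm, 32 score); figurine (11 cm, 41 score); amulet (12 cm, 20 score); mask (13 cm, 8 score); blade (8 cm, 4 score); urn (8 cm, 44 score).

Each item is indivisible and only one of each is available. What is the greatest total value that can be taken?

Check high-value combinations within 22 cm:
- figurine+urn: length 11+8=19, value 41+44=85
- tablet+urn: length 7+8=15, value 32+44=76
- tablet+figurine: length 7+11=18, value 32+41=73
- amulet+urn: length 12+8=20, value 20+44=64
- tablet+amulet: length 7+12=19, value 32+20=52
Best: 85 score.

85 score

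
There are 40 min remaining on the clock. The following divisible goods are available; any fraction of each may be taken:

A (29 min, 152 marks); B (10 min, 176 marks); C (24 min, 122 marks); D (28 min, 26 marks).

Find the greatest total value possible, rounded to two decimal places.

Take in order of value per unit:
- B (176/10 per unit): all 10 → value 176, running total 176.00
- A (152/29 per unit): all 29 → value 152, running total 328.00
- C (122/24 per unit): 1 of 24 → value 1×122/24 = 5.0833, running total 333.08
Total 333.08.

333.08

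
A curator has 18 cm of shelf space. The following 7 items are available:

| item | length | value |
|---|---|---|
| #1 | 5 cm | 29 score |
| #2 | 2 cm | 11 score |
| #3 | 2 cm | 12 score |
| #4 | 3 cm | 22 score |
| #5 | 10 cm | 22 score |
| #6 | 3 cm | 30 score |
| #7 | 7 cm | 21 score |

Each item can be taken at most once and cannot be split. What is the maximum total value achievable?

104 score

This is a 0/1 knapsack; check combinations near the capacity.
- #1+#2+#3+#4+#6: length 5+2+2+3+3=15, value 29+11+12+22+30=104
- #1+#4+#6+#7: length 5+3+3+7=18, value 29+22+30+21=102
- #2+#3+#4+#6+#7: length 2+2+3+3+7=17, value 11+12+22+30+21=96
- #1+#3+#4+#6: length 5+2+3+3=13, value 29+12+22+30=93
Best: 104 score.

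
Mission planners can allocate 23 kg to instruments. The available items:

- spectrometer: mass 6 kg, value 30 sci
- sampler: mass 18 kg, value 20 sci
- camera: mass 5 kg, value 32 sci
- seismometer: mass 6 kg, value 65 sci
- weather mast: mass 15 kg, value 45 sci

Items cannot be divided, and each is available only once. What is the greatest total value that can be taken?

127 sci

Check high-value combinations within 23 kg:
- spectrometer+camera+seismometer: mass 6+5+6=17, value 30+32+65=127
- seismometer+weather mast: mass 6+15=21, value 65+45=110
- camera+seismometer: mass 5+6=11, value 32+65=97
- spectrometer+seismometer: mass 6+6=12, value 30+65=95
Best: 127 sci.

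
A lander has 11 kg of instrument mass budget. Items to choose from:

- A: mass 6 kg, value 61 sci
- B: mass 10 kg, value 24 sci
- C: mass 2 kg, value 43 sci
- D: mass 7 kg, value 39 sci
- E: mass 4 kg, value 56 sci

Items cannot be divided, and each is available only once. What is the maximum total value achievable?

117 sci

This is a 0/1 knapsack; check combinations near the capacity.
- A+E: mass 6+4=10, value 61+56=117
- A+C: mass 6+2=8, value 61+43=104
- C+E: mass 2+4=6, value 43+56=99
- D+E: mass 7+4=11, value 39+56=95
- C+D: mass 2+7=9, value 43+39=82
Best: 117 sci.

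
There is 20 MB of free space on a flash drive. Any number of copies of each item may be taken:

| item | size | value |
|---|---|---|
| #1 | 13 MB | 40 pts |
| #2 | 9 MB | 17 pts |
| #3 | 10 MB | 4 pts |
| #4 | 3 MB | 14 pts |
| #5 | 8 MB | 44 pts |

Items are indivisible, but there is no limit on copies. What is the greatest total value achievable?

Best value-per-unit is #5 at 44/8; filling with it alone gives 2×44 = 88.
Optimal mix: 1×#4 + 2×#5 → size 19, value 102.

102 pts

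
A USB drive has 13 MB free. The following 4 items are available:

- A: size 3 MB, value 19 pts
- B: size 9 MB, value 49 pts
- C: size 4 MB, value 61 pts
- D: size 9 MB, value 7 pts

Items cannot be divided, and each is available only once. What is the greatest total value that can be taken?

110 pts

Check high-value combinations within 13 MB:
- B+C: size 9+4=13, value 49+61=110
- A+C: size 3+4=7, value 19+61=80
- A+B: size 3+9=12, value 19+49=68
Best: 110 pts.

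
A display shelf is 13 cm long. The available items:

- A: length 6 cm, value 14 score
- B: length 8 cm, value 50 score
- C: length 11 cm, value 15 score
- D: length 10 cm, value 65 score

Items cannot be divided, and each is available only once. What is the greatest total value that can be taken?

Check high-value combinations within 13 cm:
- D: length 10, value 65
- B: length 8, value 50
- C: length 11, value 15
- A: length 6, value 14
Best: 65 score.

65 score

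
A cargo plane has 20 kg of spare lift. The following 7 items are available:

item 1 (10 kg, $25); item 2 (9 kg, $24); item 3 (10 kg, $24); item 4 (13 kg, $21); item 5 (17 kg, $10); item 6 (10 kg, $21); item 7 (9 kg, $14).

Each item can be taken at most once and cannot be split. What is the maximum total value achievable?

$49

Check high-value combinations within 20 kg:
- item 1+item 2: weight 10+9=19, value 25+24=49
- item 1+item 3: weight 10+10=20, value 25+24=49
- item 2+item 3: weight 9+10=19, value 24+24=48
Best: $49.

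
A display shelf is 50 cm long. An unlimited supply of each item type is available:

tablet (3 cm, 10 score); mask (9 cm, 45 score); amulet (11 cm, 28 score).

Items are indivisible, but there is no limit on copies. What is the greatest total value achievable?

235 score

Best value-per-unit is mask at 45/9; filling with it alone gives 5×45 = 225.
Optimal mix: 1×tablet + 5×mask → length 48, value 235.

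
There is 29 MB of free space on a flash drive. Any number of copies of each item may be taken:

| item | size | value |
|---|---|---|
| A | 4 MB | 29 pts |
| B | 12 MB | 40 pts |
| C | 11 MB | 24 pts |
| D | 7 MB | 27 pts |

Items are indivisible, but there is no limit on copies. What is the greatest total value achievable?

Best value-per-unit is A at 29/4, and filling with it alone uses size 7×4=28. No mix of the others beats 7×29 = 203.

203 pts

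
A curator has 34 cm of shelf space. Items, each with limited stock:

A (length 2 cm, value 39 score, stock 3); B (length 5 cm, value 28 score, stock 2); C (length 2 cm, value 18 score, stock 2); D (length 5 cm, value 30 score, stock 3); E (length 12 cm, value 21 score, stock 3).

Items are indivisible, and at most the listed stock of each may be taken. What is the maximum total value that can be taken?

Top feasible selections:
- 3×A + 2×B + 1×C + 3×D: length 33, value 281
- 3×A + 1×B + 2×C + 3×D: length 30, value 271
- 3×A + 2×B + 2×C + 2×D: length 30, value 269
- 3×A + 2×B + 3×D: length 31, value 263
Best: 281 score.

281 score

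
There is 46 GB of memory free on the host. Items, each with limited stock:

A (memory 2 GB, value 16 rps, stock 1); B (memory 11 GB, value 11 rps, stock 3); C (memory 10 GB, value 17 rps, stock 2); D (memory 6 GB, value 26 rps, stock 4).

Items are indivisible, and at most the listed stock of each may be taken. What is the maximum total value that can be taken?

Best selections within memory 46 and stock limits:
- 1×A + 2×C + 4×D: memory 46, value 154
- 2×C + 4×D: memory 44, value 138
- 1×A + 1×C + 4×D: memory 36, value 137
Best: 154 rps.

154 rps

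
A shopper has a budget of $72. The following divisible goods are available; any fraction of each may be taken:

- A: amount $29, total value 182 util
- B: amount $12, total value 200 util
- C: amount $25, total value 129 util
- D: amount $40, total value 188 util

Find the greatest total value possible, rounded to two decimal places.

539.20

Take in order of value per unit:
- B (200/12 per unit): all 12 → value 200, running total 200.00
- A (182/29 per unit): all 29 → value 182, running total 382.00
- C (129/25 per unit): all 25 → value 129, running total 511.00
- D (188/40 per unit): 6 of 40 → value 6×188/40 = 28.2000, running total 539.20
Total 539.20.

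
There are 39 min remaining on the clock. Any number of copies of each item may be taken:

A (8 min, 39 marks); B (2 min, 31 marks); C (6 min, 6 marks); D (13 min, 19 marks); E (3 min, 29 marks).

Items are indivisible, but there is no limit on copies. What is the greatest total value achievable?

589 marks

Best value-per-unit is B at 31/2, and filling with it alone uses time 19×2=38. No mix of the others beats 19×31 = 589.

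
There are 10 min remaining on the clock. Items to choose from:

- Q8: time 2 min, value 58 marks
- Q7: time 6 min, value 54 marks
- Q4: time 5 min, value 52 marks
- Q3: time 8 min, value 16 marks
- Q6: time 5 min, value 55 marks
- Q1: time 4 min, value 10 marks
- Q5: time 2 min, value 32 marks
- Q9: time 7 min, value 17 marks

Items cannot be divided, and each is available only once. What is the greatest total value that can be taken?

145 marks

This is a 0/1 knapsack; check combinations near the capacity.
- Q8+Q6+Q5: time 2+5+2=9, value 58+55+32=145
- Q8+Q7+Q5: time 2+6+2=10, value 58+54+32=144
- Q8+Q4+Q5: time 2+5+2=9, value 58+52+32=142
- Q8+Q6: time 2+5=7, value 58+55=113
Best: 145 marks.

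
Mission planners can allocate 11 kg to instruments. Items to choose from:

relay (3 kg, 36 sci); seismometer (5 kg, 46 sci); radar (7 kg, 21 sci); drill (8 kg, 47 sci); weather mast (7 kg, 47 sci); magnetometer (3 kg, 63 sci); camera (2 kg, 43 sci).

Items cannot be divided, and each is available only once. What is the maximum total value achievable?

152 sci

Check high-value combinations within 11 kg:
- seismometer+magnetometer+camera: mass 5+3+2=10, value 46+63+43=152
- relay+seismometer+magnetometer: mass 3+5+3=11, value 36+46+63=145
- relay+magnetometer+camera: mass 3+3+2=8, value 36+63+43=142
- relay+seismometer+camera: mass 3+5+2=10, value 36+46+43=125
- weather mast+magnetometer: mass 7+3=10, value 47+63=110
Best: 152 sci.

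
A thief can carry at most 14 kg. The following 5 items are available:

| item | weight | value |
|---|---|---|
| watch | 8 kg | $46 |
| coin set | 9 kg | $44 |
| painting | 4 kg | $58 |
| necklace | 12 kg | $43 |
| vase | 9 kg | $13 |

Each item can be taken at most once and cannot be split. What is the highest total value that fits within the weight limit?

Check high-value combinations within 14 kg:
- watch+painting: weight 8+4=12, value 46+58=104
- coin set+painting: weight 9+4=13, value 44+58=102
- painting+vase: weight 4+9=13, value 58+13=71
- painting: weight 4, value 58
- watch: weight 8, value 46
Best: $104.

$104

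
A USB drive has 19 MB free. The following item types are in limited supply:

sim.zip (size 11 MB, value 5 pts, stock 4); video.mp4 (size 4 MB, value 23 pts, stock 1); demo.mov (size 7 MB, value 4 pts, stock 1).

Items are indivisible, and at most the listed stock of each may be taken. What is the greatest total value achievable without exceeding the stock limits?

Best selections within size 19 and stock limits:
- 1×sim.zip + 1×video.mp4: size 15, value 28
- 1×video.mp4 + 1×demo.mov: size 11, value 27
- 1×video.mp4: size 4, value 23
Best: 28 pts.

28 pts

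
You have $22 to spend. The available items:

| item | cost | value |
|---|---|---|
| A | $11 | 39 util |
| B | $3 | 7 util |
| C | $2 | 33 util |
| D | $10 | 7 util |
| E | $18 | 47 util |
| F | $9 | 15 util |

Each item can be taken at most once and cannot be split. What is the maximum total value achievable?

87 util

Check high-value combinations within $22:
- A+C+F: cost 11+2+9=22, value 39+33+15=87
- C+E: cost 2+18=20, value 33+47=80
- A+B+C: cost 11+3+2=16, value 39+7+33=79
Best: 87 util.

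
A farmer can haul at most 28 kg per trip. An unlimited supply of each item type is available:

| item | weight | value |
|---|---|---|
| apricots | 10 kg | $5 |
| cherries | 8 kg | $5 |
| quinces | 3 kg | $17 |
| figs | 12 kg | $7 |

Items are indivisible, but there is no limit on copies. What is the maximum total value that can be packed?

Best value-per-unit is quinces at 17/3, and filling with it alone uses weight 9×3=27. No mix of the others beats 9×17 = 153.

$153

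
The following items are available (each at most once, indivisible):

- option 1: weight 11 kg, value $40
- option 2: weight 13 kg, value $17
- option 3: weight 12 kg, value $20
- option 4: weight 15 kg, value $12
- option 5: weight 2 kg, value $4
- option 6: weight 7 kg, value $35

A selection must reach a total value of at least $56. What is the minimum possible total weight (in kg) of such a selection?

18

Subsets with value ≥ 56, sorted by total weight:
- option 1+option 6: weight 18, value 75
- option 1+option 5+option 6: weight 20, value 79
- option 3+option 5+option 6: weight 21, value 59
- option 2+option 5+option 6: weight 22, value 56
Minimum weight: 18 kg.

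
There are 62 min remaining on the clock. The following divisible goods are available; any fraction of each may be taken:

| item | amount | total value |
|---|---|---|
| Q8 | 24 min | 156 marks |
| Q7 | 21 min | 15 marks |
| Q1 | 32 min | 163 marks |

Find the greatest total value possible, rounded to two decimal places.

Take in order of value per unit:
- Q8 (156/24 per unit): all 24 → value 156, running total 156.00
- Q1 (163/32 per unit): all 32 → value 163, running total 319.00
- Q7 (15/21 per unit): 6 of 21 → value 6×15/21 = 4.2857, running total 323.29
Total 323.29.

323.29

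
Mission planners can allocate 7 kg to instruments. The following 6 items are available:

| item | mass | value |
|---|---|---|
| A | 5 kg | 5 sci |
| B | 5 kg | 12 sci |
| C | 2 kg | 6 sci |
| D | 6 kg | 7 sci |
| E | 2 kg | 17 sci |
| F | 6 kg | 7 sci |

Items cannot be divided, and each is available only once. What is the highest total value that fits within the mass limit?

29 sci

Check high-value combinations within 7 kg:
- B+E: mass 5+2=7, value 12+17=29
- C+E: mass 2+2=4, value 6+17=23
- A+E: mass 5+2=7, value 5+17=22
- B+C: mass 5+2=7, value 12+6=18
- E: mass 2, value 17
Best: 29 sci.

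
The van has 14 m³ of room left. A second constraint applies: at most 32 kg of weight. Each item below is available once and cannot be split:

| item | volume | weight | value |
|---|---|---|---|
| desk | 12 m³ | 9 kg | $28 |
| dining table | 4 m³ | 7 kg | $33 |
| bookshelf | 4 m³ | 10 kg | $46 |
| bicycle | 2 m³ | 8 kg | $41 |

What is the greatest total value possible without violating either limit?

Feasible sets respecting both limits:
- dining table+bookshelf+bicycle: volume 10, weight 25, value 120
- bookshelf+bicycle: volume 6, weight 18, value 87
- dining table+bookshelf: volume 8, weight 17, value 79
Best: $120.

$120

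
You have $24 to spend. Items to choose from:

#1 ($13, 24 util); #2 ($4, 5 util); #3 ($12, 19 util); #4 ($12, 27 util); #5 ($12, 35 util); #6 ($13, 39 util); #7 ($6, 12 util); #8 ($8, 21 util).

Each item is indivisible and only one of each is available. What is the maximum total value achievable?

This is a 0/1 knapsack; check combinations near the capacity.
- #4+#5: cost 12+12=24, value 27+35=62
- #2+#5+#8: cost 4+12+8=24, value 5+35+21=61
- #6+#8: cost 13+8=21, value 39+21=60
Best: 62 util.

62 util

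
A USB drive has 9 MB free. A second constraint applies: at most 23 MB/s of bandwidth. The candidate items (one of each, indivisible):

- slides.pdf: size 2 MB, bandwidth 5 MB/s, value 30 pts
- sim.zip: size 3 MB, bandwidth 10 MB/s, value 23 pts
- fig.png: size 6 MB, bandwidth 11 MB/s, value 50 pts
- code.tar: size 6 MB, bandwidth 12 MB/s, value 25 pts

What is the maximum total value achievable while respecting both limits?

80 pts

Feasible sets respecting both limits:
- slides.pdf+fig.png: size 8, bandwidth 16, value 80
- sim.zip+fig.png: size 9, bandwidth 21, value 73
- slides.pdf+code.tar: size 8, bandwidth 17, value 55
- slides.pdf+sim.zip: size 5, bandwidth 15, value 53
Best: 80 pts.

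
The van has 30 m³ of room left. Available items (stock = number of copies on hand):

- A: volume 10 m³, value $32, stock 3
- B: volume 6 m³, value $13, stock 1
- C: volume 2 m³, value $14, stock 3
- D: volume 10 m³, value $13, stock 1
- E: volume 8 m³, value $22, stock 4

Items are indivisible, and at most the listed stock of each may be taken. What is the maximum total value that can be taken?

$109

Best selections within volume 30 and stock limits:
- 1×A + 1×B + 3×C + 1×E: volume 30, value 109
- 3×C + 3×E: volume 30, value 108
Best: $109.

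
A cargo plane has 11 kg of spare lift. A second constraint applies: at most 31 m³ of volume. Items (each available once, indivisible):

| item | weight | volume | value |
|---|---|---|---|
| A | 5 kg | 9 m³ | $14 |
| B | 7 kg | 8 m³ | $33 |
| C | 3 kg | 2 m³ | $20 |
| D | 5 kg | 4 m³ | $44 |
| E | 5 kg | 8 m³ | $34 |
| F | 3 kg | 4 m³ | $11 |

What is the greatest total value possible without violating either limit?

Feasible sets respecting both limits:
- D+E: weight 10, volume 12, value 78
- C+D+F: weight 11, volume 10, value 75
- C+E+F: weight 11, volume 14, value 65
Best: $78.

$78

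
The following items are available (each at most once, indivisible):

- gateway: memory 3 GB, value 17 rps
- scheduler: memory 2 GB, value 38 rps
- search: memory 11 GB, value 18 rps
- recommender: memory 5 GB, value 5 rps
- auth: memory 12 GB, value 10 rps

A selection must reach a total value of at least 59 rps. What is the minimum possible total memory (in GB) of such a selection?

10

Subsets with value ≥ 59, sorted by total memory:
- gateway+scheduler+recommender: memory 10, value 60
- gateway+scheduler+search: memory 16, value 73
- gateway+scheduler+auth: memory 17, value 65
- scheduler+search+recommender: memory 18, value 61
Minimum memory: 10 GB.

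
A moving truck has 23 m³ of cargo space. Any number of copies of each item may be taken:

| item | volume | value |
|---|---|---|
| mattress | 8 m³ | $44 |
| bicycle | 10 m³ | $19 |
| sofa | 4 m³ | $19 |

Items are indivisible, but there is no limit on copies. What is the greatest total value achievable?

Best value-per-unit is mattress at 44/8; filling with it alone gives 2×44 = 88.
Optimal mix: 2×mattress + 1×sofa → volume 20, value 107.

$107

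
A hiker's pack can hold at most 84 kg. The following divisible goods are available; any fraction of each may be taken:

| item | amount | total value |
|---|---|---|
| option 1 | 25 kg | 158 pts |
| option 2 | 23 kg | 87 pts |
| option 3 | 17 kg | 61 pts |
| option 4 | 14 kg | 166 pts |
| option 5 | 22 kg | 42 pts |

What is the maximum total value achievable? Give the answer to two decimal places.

Take in order of value per unit:
- option 4 (166/14 per unit): all 14 → value 166, running total 166.00
- option 1 (158/25 per unit): all 25 → value 158, running total 324.00
- option 2 (87/23 per unit): all 23 → value 87, running total 411.00
- option 3 (61/17 per unit): all 17 → value 61, running total 472.00
- option 5 (42/22 per unit): 5 of 22 → value 5×42/22 = 9.5455, running total 481.55
Total 481.55.

481.55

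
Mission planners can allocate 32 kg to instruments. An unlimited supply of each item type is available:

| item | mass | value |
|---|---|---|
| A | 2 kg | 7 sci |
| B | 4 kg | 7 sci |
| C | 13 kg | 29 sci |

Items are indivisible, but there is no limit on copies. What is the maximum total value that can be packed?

Best value-per-unit is A at 7/2, and filling with it alone uses mass 16×2=32. No mix of the others beats 16×7 = 112.

112 sci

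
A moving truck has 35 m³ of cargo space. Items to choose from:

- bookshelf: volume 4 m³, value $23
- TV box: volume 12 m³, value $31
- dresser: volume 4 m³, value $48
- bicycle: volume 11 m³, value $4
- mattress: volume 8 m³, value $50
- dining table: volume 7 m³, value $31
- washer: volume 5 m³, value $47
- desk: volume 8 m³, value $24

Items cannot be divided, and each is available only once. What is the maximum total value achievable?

Check high-value combinations within 35 m³:
- dresser+mattress+dining table+washer+desk: volume 4+8+7+5+8=32, value 48+50+31+47+24=200
- bookshelf+dresser+mattress+dining table+washer: volume 4+4+8+7+5=28, value 23+48+50+31+47=199
- bookshelf+TV box+dresser+mattress+washer: volume 4+12+4+8+5=33, value 23+31+48+50+47=199
Best: $200.

$200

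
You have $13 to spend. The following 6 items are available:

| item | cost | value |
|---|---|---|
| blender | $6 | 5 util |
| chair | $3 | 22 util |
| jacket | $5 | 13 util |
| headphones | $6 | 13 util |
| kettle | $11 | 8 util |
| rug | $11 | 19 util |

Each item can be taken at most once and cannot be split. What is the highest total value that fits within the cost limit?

Check high-value combinations within $13:
- chair+jacket: cost 3+5=8, value 22+13=35
- chair+headphones: cost 3+6=9, value 22+13=35
- blender+chair: cost 6+3=9, value 5+22=27
Best: 35 util.

35 util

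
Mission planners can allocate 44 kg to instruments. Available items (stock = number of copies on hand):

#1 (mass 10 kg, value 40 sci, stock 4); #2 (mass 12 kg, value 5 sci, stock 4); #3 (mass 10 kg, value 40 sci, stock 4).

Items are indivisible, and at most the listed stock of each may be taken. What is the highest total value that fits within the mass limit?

160 sci

Top feasible selections:
- 4×#3: mass 40, value 160
- 1×#1 + 3×#3: mass 40, value 160
- 2×#1 + 2×#3: mass 40, value 160
- 3×#1 + 1×#3: mass 40, value 160
Best: 160 sci.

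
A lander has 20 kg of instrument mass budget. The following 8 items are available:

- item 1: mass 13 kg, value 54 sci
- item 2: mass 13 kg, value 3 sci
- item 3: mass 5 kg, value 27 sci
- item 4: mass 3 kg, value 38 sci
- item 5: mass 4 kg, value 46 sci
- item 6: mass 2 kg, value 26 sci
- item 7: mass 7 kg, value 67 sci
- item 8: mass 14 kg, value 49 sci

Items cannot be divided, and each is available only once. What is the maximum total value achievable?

Check high-value combinations within 20 kg:
- item 3+item 4+item 5+item 7: mass 5+3+4+7=19, value 27+38+46+67=178
- item 4+item 5+item 6+item 7: mass 3+4+2+7=16, value 38+46+26+67=177
- item 3+item 5+item 6+item 7: mass 5+4+2+7=18, value 27+46+26+67=166
Best: 178 sci.

178 sci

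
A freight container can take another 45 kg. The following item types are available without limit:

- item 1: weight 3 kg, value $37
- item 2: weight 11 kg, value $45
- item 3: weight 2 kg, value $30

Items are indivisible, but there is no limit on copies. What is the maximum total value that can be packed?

Best value-per-unit is item 3 at 30/2; filling with it alone gives 22×30 = 660.
Optimal mix: 1×item 1 + 21×item 3 → weight 45, value 667.

$667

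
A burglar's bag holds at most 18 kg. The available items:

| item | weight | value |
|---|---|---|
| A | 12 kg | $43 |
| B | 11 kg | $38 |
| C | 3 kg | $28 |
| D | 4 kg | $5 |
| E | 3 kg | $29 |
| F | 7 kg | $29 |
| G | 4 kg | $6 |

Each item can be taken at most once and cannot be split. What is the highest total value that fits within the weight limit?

$100

This is a 0/1 knapsack; check combinations near the capacity.
- A+C+E: weight 12+3+3=18, value 43+28+29=100
- B+C+E: weight 11+3+3=17, value 38+28+29=95
- C+E+F+G: weight 3+3+7+4=17, value 28+29+29+6=92
Best: $100.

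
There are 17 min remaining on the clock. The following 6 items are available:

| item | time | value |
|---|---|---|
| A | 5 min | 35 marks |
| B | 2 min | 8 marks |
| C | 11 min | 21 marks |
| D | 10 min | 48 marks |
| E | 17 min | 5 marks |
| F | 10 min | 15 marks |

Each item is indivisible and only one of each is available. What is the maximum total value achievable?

91 marks

Check high-value combinations within 17 min:
- A+B+D: time 5+2+10=17, value 35+8+48=91
- A+D: time 5+10=15, value 35+48=83
- A+B+F: time 5+2+10=17, value 35+8+15=58
- B+D: time 2+10=12, value 8+48=56
- A+C: time 5+11=16, value 35+21=56
Best: 91 marks.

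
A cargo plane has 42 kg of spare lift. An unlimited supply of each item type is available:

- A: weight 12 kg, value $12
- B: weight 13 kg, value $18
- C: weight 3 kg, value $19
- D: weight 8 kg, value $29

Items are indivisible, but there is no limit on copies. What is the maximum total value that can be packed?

Best value-per-unit is C at 19/3, and filling with it alone uses weight 14×3=42. No mix of the others beats 14×19 = 266.

$266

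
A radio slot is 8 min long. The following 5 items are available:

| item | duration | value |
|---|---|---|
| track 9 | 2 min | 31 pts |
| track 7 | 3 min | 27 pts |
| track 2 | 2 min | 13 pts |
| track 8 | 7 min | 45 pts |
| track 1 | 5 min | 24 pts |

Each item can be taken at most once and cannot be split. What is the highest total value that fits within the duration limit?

71 pts

This is a 0/1 knapsack; check combinations near the capacity.
- track 9+track 7+track 2: duration 2+3+2=7, value 31+27+13=71
- track 9+track 7: duration 2+3=5, value 31+27=58
- track 9+track 1: duration 2+5=7, value 31+24=55
- track 7+track 1: duration 3+5=8, value 27+24=51
- track 8: duration 7, value 45
Best: 71 pts.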